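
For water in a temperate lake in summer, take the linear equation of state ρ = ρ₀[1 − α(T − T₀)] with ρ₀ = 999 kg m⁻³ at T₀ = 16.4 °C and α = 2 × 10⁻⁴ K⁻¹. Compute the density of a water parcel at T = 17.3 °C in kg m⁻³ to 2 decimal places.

T − T₀ = +0.9 K.
Bracket = 1 − α·(+0.9) = 1 + (-1.80 × 10⁻⁴) = 0.9998200.
ρ = 999 × 0.9998200 = 998.82 kg m⁻³.

998.82 kg m⁻³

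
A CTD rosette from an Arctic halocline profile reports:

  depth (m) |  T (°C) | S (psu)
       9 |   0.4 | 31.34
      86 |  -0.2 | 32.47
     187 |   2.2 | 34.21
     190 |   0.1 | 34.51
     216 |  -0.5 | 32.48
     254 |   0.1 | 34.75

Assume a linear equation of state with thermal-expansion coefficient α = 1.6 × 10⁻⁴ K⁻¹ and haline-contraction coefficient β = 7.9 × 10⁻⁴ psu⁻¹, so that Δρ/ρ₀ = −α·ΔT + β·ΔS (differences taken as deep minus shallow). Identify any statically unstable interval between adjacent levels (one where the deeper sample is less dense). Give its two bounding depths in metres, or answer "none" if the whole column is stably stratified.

Evaluate Δρ/ρ₀ = −αΔT + βΔS across each adjacent pair:
  9–86 m: −αΔT+βΔS = −(1.6 × 10⁻⁴)(-0.6)+(7.9 × 10⁻⁴)(+1.13) = 9.9 × 10⁻⁴ → stable
  86–187 m: −αΔT+βΔS = −(1.6 × 10⁻⁴)(+2.4)+(7.9 × 10⁻⁴)(+1.74) = 9.9 × 10⁻⁴ → stable
  187–190 m: −αΔT+βΔS = −(1.6 × 10⁻⁴)(-2.1)+(7.9 × 10⁻⁴)(+0.30) = 5.7 × 10⁻⁴ → stable
  190–216 m: −αΔT+βΔS = −(1.6 × 10⁻⁴)(-0.6)+(7.9 × 10⁻⁴)(-2.03) = -1.5 × 10⁻³ → UNSTABLE
  216–254 m: −αΔT+βΔS = −(1.6 × 10⁻⁴)(+0.6)+(7.9 × 10⁻⁴)(+2.27) = 1.7 × 10⁻³ → stable
The 190–216 m interval has Δρ < 0: lighter water underlies denser water.

190–216 m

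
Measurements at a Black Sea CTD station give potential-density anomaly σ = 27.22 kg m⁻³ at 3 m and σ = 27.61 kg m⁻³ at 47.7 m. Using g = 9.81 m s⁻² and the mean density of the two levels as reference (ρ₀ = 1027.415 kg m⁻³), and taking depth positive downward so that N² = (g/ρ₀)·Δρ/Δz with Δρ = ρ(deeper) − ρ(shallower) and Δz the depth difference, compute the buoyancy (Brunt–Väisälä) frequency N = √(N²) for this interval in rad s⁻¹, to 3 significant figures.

Δρ = 1027.61 − 1027.22 = 0.39 kg m⁻³ over Δz = 47.7 − 3 = 44.7 m.
N² = (9.81/1027.415) × (0.39/44.7) = 8.3307 × 10⁻⁵ s⁻².
N = √(8.3307 × 10⁻⁵) = 9.1273 × 10⁻³ rad s⁻¹ ≈ 9.13 × 10⁻³ rad s⁻¹.

9.13 × 10⁻³ rad s⁻¹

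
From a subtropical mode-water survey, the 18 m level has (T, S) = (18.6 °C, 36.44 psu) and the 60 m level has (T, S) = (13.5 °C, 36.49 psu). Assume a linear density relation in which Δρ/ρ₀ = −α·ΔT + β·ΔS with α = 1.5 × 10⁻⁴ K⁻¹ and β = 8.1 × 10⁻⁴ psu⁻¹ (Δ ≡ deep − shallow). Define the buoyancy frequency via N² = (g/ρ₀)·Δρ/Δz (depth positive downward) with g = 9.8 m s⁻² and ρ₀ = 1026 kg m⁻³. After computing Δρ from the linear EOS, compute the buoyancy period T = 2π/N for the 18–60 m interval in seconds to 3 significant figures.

458 s

ΔT = -5.1 K, ΔS = +0.05 psu (deep − shallow).
Δρ/ρ₀ = −αΔT + βΔS = 7.65 × 10⁻⁴ + 4.05 × 10⁻⁵ = 8.055 × 10⁻⁴, so Δρ ≈ 0.8264 kg m⁻³.
N² = (g/ρ₀)·Δρ/Δz = g·(Δρ/ρ₀)/Δz = 9.8 × 8.055 × 10⁻⁴ / 42 = 1.8795 × 10⁻⁴ s⁻².
N = √(1.8795 × 10⁻⁴) = 0.013709 rad s⁻¹ → T = 2π/N = 458.33 s ≈ 458 s.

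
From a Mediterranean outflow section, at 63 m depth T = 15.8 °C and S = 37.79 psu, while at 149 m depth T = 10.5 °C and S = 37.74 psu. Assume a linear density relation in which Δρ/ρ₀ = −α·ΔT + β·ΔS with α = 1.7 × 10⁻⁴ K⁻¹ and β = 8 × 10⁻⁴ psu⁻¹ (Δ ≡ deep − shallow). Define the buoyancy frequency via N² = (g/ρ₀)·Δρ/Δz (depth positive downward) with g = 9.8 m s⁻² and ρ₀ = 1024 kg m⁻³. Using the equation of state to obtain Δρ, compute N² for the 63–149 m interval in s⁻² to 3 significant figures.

9.81 × 10⁻⁵ s⁻²

ΔT = -5.3 K, ΔS = -0.05 psu (deep − shallow).
Δρ/ρ₀ = −αΔT + βΔS = 9.01 × 10⁻⁴ − 4.00 × 10⁻⁵ = 8.61 × 10⁻⁴, so Δρ ≈ 0.8817 kg m⁻³.
N² = (g/ρ₀)·Δρ/Δz = g·(Δρ/ρ₀)/Δz = 9.8 × 8.61 × 10⁻⁴ / 86 = 9.8114 × 10⁻⁵ s⁻² ≈ 9.81 × 10⁻⁵ s⁻².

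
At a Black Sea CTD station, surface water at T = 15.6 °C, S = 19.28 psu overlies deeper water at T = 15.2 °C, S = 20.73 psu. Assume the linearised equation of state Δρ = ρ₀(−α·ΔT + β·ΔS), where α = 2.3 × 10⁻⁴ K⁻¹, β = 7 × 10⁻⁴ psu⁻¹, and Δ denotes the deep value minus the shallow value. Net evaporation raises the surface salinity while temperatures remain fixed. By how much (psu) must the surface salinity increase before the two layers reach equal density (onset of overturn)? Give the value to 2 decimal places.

Neutral buoyancy requires −α(T_deep − T_surf) + β(S_deep − S_surf′) = 0.
S_surf′ = S_deep − (α/β)·ΔT = 20.73 − (2.3 × 10⁻⁴/7 × 10⁻⁴)·(-0.4) = 20.8614 psu.
Increase required: 20.8614 − 19.28 = 1.5814 psu.

1.58 psu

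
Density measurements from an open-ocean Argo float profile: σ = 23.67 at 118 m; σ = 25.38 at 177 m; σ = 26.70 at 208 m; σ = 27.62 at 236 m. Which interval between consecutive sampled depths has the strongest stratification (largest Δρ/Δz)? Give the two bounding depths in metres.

177–208 m

Compute the density gradient over each adjacent pair:
  118–177 m: Δρ/Δz = 1.71/59 = 0.029 kg m⁻⁴
  177–208 m: Δρ/Δz = 1.32/31 = 0.043 kg m⁻⁴
  208–236 m: Δρ/Δz = 0.92/28 = 0.033 kg m⁻⁴
The largest gradient is in the 177–208 m interval — the pycnocline.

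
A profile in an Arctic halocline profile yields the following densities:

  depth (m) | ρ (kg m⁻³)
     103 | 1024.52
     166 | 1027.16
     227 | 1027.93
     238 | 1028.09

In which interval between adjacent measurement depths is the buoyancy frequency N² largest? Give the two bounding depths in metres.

103–166 m

Compute the density gradient over each adjacent pair:
  103–166 m: Δρ/Δz = 2.64/63 = 0.042 kg m⁻⁴
  166–227 m: Δρ/Δz = 0.77/61 = 0.013 kg m⁻⁴
  227–238 m: Δρ/Δz = 0.16/11 = 0.015 kg m⁻⁴
The largest gradient is in the 103–166 m interval — the pycnocline.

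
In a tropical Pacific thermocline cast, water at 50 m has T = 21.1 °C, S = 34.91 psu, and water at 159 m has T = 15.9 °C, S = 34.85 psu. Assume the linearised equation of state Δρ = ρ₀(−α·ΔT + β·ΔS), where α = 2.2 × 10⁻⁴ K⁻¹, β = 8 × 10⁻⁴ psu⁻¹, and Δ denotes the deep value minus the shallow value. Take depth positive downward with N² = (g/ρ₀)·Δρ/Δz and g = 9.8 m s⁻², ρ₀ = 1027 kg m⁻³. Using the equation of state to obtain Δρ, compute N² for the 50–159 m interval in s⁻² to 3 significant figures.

ΔT = -5.2 K, ΔS = -0.06 psu (deep − shallow).
Δρ/ρ₀ = −αΔT + βΔS = 1.144 × 10⁻³ − 4.80 × 10⁻⁵ = 1.096 × 10⁻³, so Δρ ≈ 1.126 kg m⁻³.
N² = (g/ρ₀)·Δρ/Δz = g·(Δρ/ρ₀)/Δz = 9.8 × 1.096 × 10⁻³ / 109 = 9.8539 × 10⁻⁵ s⁻² ≈ 9.85 × 10⁻⁵ s⁻².

9.85 × 10⁻⁵ s⁻²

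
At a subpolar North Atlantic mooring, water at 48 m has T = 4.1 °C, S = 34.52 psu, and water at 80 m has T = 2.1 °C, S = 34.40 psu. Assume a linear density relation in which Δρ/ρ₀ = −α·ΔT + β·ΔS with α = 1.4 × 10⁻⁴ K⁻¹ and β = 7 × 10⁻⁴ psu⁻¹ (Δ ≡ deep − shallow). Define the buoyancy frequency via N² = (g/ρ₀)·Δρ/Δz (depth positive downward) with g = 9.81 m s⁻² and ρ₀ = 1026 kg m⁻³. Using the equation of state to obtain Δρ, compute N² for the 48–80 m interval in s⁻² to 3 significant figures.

6.01 × 10⁻⁵ s⁻²

ΔT = -2.0 K, ΔS = -0.12 psu (deep − shallow).
Δρ/ρ₀ = −αΔT + βΔS = 2.80 × 10⁻⁴ − 8.40 × 10⁻⁵ = 1.96 × 10⁻⁴, so Δρ ≈ 0.2011 kg m⁻³.
N² = (g/ρ₀)·Δρ/Δz = g·(Δρ/ρ₀)/Δz = 9.81 × 1.96 × 10⁻⁴ / 32 = 6.0086 × 10⁻⁵ s⁻² ≈ 6.01 × 10⁻⁵ s⁻².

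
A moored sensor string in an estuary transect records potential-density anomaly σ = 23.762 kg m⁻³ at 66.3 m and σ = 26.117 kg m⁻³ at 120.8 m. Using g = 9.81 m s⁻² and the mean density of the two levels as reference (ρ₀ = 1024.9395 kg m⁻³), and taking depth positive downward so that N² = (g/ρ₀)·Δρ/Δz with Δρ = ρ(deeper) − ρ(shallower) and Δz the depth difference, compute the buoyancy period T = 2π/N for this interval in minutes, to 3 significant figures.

Δρ = 1026.117 − 1023.762 = 2.355 kg m⁻³ over Δz = 120.8 − 66.3 = 54.5 m.
N² = (9.81/1024.9395) × (2.355/54.5) = 4.1359 × 10⁻⁴ s⁻².
N = √(4.1359 × 10⁻⁴) = 0.020337 rad s⁻¹, so T = 2π/N = 308.95 s = 5.1492 min ≈ 5.15 min.

5.15 min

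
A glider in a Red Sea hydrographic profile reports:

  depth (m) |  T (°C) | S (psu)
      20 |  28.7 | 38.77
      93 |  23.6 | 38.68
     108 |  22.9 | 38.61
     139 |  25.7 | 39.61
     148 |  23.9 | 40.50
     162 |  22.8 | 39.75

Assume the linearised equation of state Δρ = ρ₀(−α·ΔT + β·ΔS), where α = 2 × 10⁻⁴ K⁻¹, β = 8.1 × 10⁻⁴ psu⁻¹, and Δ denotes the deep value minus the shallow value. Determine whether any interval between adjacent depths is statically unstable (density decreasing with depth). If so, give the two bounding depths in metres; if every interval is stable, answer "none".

148–162 m

Evaluate Δρ/ρ₀ = −αΔT + βΔS across each adjacent pair:
  20–93 m: −αΔT+βΔS = −(2 × 10⁻⁴)(-5.1)+(8.1 × 10⁻⁴)(-0.09) = 9.5 × 10⁻⁴ → stable
  93–108 m: −αΔT+βΔS = −(2 × 10⁻⁴)(-0.7)+(8.1 × 10⁻⁴)(-0.07) = 8.3 × 10⁻⁵ → stable
  108–139 m: −αΔT+βΔS = −(2 × 10⁻⁴)(+2.8)+(8.1 × 10⁻⁴)(+1.00) = 2.5 × 10⁻⁴ → stable
  139–148 m: −αΔT+βΔS = −(2 × 10⁻⁴)(-1.8)+(8.1 × 10⁻⁴)(+0.89) = 1.1 × 10⁻³ → stable
  148–162 m: −αΔT+βΔS = −(2 × 10⁻⁴)(-1.1)+(8.1 × 10⁻⁴)(-0.75) = -3.9 × 10⁻⁴ → UNSTABLE
The 148–162 m interval has Δρ < 0: lighter water underlies denser water.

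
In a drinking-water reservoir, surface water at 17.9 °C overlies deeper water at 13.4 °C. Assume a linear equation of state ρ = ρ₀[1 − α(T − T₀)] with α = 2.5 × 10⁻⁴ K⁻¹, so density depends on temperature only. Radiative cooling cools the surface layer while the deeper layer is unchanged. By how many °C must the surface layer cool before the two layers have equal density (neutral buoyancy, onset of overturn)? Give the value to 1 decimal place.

4.5 °C

With temperature the only control, equal density requires T_surf′ = T_deep.
T_surf′ = 13.4 °C.
Cooling required: 17.9 − 13.4 = 4.5 °C.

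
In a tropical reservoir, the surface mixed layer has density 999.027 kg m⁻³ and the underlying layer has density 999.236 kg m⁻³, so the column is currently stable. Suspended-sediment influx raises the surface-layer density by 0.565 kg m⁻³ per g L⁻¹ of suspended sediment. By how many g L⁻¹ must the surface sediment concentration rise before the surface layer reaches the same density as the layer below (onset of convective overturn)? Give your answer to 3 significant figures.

Density deficit of the surface layer: 999.236 − 999.027 = 0.209 kg m⁻³.
Required change = 0.209 / 0.565 = 0.370 g L⁻¹.

0.370 g L⁻¹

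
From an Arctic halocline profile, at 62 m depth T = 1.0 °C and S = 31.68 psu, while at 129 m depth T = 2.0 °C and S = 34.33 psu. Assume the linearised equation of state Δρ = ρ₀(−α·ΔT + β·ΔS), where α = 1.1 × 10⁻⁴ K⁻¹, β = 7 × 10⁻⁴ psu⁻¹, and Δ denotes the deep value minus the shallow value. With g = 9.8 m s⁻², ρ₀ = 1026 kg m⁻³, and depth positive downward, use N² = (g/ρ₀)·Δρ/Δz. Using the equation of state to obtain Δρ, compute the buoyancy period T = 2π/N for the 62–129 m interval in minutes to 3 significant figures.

6.55 min

ΔT = +1.0 K, ΔS = +2.65 psu (deep − shallow).
Δρ/ρ₀ = −αΔT + βΔS = -1.10 × 10⁻⁴ + 1.855 × 10⁻³ = 1.745 × 10⁻³, so Δρ ≈ 1.790 kg m⁻³.
N² = (g/ρ₀)·Δρ/Δz = g·(Δρ/ρ₀)/Δz = 9.8 × 1.745 × 10⁻³ / 67 = 2.5524 × 10⁻⁴ s⁻².
N = √(2.5524 × 10⁻⁴) = 0.015976 rad s⁻¹ → T = 2π/N = 393.29 s = 6.5548 min ≈ 6.55 min.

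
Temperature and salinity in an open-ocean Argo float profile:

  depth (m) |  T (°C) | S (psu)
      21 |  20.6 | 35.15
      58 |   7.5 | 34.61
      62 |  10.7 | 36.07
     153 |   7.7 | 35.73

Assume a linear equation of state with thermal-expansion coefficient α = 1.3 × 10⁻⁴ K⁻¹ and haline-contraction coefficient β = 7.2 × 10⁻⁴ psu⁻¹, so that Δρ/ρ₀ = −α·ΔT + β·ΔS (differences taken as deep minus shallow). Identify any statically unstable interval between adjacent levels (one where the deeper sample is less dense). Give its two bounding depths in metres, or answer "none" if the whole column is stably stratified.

none

Evaluate Δρ/ρ₀ = −αΔT + βΔS across each adjacent pair:
  21–58 m: −αΔT+βΔS = −(1.3 × 10⁻⁴)(-13.1)+(7.2 × 10⁻⁴)(-0.54) = 1.3 × 10⁻³ → stable
  58–62 m: −αΔT+βΔS = −(1.3 × 10⁻⁴)(+3.2)+(7.2 × 10⁻⁴)(+1.46) = 6.4 × 10⁻⁴ → stable
  62–153 m: −αΔT+βΔS = −(1.3 × 10⁻⁴)(-3.0)+(7.2 × 10⁻⁴)(-0.34) = 1.5 × 10⁻⁴ → stable
Every interval has Δρ > 0: the column is stably stratified throughout.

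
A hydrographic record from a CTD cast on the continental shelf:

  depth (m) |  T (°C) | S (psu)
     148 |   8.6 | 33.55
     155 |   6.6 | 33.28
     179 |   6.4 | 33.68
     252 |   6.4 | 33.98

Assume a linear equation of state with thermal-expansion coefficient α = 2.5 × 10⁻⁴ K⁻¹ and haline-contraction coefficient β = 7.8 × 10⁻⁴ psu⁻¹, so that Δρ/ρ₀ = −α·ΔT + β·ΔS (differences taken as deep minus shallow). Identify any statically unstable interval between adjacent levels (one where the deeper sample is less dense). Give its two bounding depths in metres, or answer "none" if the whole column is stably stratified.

none

Evaluate Δρ/ρ₀ = −αΔT + βΔS across each adjacent pair:
  148–155 m: −αΔT+βΔS = −(2.5 × 10⁻⁴)(-2.0)+(7.8 × 10⁻⁴)(-0.27) = 2.9 × 10⁻⁴ → stable
  155–179 m: −αΔT+βΔS = −(2.5 × 10⁻⁴)(-0.2)+(7.8 × 10⁻⁴)(+0.40) = 3.6 × 10⁻⁴ → stable
  179–252 m: −αΔT+βΔS = −(2.5 × 10⁻⁴)(+0.0)+(7.8 × 10⁻⁴)(+0.30) = 2.3 × 10⁻⁴ → stable
Every interval has Δρ > 0: the column is stably stratified throughout.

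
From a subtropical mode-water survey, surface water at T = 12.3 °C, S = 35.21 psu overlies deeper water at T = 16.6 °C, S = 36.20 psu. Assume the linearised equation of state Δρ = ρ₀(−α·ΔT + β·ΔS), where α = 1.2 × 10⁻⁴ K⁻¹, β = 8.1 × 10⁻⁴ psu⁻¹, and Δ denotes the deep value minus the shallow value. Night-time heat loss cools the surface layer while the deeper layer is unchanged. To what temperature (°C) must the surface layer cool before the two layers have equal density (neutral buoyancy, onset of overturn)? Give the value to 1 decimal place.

Neutral buoyancy requires Δρ = 0, i.e. −α(T_deep − T_surf′) + β(S_deep − S_surf) = 0.
T_surf′ = T_deep − (β/α)·ΔS = 16.6 − (8.1 × 10⁻⁴/1.2 × 10⁻⁴)·(+0.99) = 9.918 °C.
Cooling required: 12.3 − (9.918) = 2.382 °C.

9.9 °C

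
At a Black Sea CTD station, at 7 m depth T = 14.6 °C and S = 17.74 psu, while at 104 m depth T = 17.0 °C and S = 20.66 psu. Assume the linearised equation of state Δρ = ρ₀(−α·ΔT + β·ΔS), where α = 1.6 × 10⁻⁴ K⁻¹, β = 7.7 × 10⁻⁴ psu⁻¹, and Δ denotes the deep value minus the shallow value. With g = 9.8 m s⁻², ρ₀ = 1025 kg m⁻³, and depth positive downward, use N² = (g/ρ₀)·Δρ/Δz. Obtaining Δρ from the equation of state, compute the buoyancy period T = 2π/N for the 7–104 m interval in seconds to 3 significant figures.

ΔT = +2.4 K, ΔS = +2.92 psu (deep − shallow).
Δρ/ρ₀ = −αΔT + βΔS = -3.84 × 10⁻⁴ + 2.2484 × 10⁻³ = 1.8644 × 10⁻³, so Δρ ≈ 1.911 kg m⁻³.
N² = (g/ρ₀)·Δρ/Δz = g·(Δρ/ρ₀)/Δz = 9.8 × 1.8644 × 10⁻³ / 97 = 1.8836 × 10⁻⁴ s⁻².
N = √(1.8836 × 10⁻⁴) = 0.013724 rad s⁻¹ → T = 2π/N = 457.82 s ≈ 458 s.

458 s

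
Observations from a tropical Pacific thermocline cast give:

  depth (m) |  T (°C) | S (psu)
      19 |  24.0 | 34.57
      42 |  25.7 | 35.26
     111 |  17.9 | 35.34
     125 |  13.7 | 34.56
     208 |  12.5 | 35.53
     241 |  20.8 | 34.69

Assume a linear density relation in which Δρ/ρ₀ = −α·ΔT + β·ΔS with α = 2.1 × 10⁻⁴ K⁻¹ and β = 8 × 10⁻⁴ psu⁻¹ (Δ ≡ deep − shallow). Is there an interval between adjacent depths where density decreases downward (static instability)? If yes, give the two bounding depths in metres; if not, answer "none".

208–241 m

Evaluate Δρ/ρ₀ = −αΔT + βΔS across each adjacent pair:
  19–42 m: −αΔT+βΔS = −(2.1 × 10⁻⁴)(+1.7)+(8 × 10⁻⁴)(+0.69) = 1.9 × 10⁻⁴ → stable
  42–111 m: −αΔT+βΔS = −(2.1 × 10⁻⁴)(-7.8)+(8 × 10⁻⁴)(+0.08) = 1.7 × 10⁻³ → stable
  111–125 m: −αΔT+βΔS = −(2.1 × 10⁻⁴)(-4.2)+(8 × 10⁻⁴)(-0.78) = 2.6 × 10⁻⁴ → stable
  125–208 m: −αΔT+βΔS = −(2.1 × 10⁻⁴)(-1.2)+(8 × 10⁻⁴)(+0.97) = 1.0 × 10⁻³ → stable
  208–241 m: −αΔT+βΔS = −(2.1 × 10⁻⁴)(+8.3)+(8 × 10⁻⁴)(-0.84) = -2.4 × 10⁻³ → UNSTABLE
The 208–241 m interval has Δρ < 0: lighter water underlies denser water.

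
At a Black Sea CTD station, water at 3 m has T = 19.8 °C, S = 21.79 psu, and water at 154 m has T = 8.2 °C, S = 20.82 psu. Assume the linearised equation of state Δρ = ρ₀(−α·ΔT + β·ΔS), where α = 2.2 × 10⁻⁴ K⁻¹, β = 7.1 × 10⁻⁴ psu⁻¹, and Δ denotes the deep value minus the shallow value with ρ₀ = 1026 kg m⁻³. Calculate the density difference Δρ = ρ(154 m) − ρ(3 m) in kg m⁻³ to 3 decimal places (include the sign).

ΔT = -11.6 K, ΔS = -0.97 psu (deep − shallow).
Δρ/ρ₀ = −(2.2 × 10⁻⁴)(-11.6) + (7.1 × 10⁻⁴)(-0.97) = 1.8633 × 10⁻³.
Δρ = 1026 × (1.8633 × 10⁻³) = +1.912 kg m⁻³.
Positive Δρ: denser below, stable.

+1.912 kg m⁻³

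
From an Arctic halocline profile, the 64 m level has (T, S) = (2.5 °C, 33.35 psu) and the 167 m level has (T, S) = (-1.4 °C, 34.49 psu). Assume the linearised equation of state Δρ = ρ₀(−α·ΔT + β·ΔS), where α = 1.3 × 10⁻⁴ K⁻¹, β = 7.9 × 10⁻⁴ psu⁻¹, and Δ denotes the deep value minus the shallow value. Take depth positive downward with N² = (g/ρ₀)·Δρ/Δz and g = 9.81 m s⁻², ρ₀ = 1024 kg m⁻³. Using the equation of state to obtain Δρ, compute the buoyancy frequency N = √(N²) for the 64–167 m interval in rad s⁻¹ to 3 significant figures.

ΔT = -3.9 K, ΔS = +1.14 psu (deep − shallow).
Δρ/ρ₀ = −αΔT + βΔS = 5.07 × 10⁻⁴ + 9.006 × 10⁻⁴ = 1.4076 × 10⁻³, so Δρ ≈ 1.441 kg m⁻³.
N² = (g/ρ₀)·Δρ/Δz = g·(Δρ/ρ₀)/Δz = 9.81 × 1.4076 × 10⁻³ / 103 = 1.3406 × 10⁻⁴ s⁻².
N = √(1.3406 × 10⁻⁴) = 0.011578 rad s⁻¹ ≈ 0.0116 rad s⁻¹.

0.0116 rad s⁻¹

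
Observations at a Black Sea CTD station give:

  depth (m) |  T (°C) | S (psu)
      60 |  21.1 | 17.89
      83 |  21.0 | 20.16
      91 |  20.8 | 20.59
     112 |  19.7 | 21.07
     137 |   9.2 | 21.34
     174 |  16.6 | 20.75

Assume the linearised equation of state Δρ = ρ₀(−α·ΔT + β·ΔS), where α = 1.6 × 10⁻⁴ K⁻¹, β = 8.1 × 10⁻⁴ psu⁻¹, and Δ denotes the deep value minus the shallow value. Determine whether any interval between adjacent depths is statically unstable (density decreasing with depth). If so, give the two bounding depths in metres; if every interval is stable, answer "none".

137–174 m

Evaluate Δρ/ρ₀ = −αΔT + βΔS across each adjacent pair:
  60–83 m: −αΔT+βΔS = −(1.6 × 10⁻⁴)(-0.1)+(8.1 × 10⁻⁴)(+2.27) = 1.9 × 10⁻³ → stable
  83–91 m: −αΔT+βΔS = −(1.6 × 10⁻⁴)(-0.2)+(8.1 × 10⁻⁴)(+0.43) = 3.8 × 10⁻⁴ → stable
  91–112 m: −αΔT+βΔS = −(1.6 × 10⁻⁴)(-1.1)+(8.1 × 10⁻⁴)(+0.48) = 5.6 × 10⁻⁴ → stable
  112–137 m: −αΔT+βΔS = −(1.6 × 10⁻⁴)(-10.5)+(8.1 × 10⁻⁴)(+0.27) = 1.9 × 10⁻³ → stable
  137–174 m: −αΔT+βΔS = −(1.6 × 10⁻⁴)(+7.4)+(8.1 × 10⁻⁴)(-0.59) = -1.7 × 10⁻³ → UNSTABLE
The 137–174 m interval has Δρ < 0: lighter water underlies denser water.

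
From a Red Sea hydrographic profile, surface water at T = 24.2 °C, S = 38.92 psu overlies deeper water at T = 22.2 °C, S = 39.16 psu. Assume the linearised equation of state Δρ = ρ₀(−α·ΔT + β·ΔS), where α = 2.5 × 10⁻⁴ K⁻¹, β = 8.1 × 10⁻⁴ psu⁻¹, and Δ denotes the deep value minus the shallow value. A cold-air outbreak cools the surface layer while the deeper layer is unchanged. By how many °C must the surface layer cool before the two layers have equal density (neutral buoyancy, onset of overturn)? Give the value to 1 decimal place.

2.8 °C

Neutral buoyancy requires Δρ = 0, i.e. −α(T_deep − T_surf′) + β(S_deep − S_surf) = 0.
T_surf′ = T_deep − (β/α)·ΔS = 22.2 − (8.1 × 10⁻⁴/2.5 × 10⁻⁴)·(+0.24) = 21.422 °C.
Cooling required: 24.2 − (21.422) = 2.778 °C.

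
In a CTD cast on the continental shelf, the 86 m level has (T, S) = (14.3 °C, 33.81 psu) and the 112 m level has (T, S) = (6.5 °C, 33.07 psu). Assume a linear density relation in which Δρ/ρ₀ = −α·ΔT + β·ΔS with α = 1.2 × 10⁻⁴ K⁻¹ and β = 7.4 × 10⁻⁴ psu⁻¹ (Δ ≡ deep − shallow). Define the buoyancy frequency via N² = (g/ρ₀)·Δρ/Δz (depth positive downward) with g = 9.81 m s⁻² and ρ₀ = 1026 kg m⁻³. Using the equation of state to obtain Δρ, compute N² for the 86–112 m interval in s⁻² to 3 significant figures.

ΔT = -7.8 K, ΔS = -0.74 psu (deep − shallow).
Δρ/ρ₀ = −αΔT + βΔS = 9.36 × 10⁻⁴ − 5.476 × 10⁻⁴ = 3.884 × 10⁻⁴, so Δρ ≈ 0.3985 kg m⁻³.
N² = (g/ρ₀)·Δρ/Δz = g·(Δρ/ρ₀)/Δz = 9.81 × 3.884 × 10⁻⁴ / 26 = 1.4655 × 10⁻⁴ s⁻² ≈ 1.47 × 10⁻⁴ s⁻².

1.47 × 10⁻⁴ s⁻²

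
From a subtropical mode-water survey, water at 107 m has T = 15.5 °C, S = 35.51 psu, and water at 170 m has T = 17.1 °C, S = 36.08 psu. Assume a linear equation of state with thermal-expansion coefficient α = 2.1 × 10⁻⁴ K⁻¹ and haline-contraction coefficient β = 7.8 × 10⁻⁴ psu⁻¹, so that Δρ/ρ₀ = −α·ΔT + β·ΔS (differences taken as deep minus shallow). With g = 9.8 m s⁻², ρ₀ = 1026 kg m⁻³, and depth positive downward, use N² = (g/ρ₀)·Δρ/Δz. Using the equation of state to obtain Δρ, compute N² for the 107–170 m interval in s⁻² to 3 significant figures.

ΔT = +1.6 K, ΔS = +0.57 psu (deep − shallow).
Δρ/ρ₀ = −αΔT + βΔS = -3.36 × 10⁻⁴ + 4.446 × 10⁻⁴ = 1.086 × 10⁻⁴, so Δρ ≈ 0.1114 kg m⁻³.
N² = (g/ρ₀)·Δρ/Δz = g·(Δρ/ρ₀)/Δz = 9.8 × 1.086 × 10⁻⁴ / 63 = 1.6893 × 10⁻⁵ s⁻² ≈ 1.69 × 10⁻⁵ s⁻².

1.69 × 10⁻⁵ s⁻²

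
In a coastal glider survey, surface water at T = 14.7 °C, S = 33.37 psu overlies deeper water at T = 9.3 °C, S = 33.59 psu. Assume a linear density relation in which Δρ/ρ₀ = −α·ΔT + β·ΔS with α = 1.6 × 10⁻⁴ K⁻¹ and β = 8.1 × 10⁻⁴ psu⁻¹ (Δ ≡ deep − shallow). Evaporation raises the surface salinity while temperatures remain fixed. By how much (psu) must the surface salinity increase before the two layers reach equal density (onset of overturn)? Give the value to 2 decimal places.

Neutral buoyancy requires −α(T_deep − T_surf) + β(S_deep − S_surf′) = 0.
S_surf′ = S_deep − (α/β)·ΔT = 33.59 − (1.6 × 10⁻⁴/8.1 × 10⁻⁴)·(-5.4) = 34.6567 psu.
Increase required: 34.6567 − 33.37 = 1.2867 psu.

1.29 psu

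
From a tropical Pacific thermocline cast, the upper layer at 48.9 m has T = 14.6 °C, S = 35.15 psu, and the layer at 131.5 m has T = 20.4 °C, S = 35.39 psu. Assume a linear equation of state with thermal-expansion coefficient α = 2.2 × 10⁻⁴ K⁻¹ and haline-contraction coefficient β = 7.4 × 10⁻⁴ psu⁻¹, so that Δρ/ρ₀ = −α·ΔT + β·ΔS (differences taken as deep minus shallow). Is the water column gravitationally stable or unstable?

ΔT = 20.4 − 14.6 = +5.8 K and ΔS = 35.39 − 35.15 = +0.24 psu (deep − shallow).
−αΔT = -1.276 × 10⁻³; βΔS = 1.776 × 10⁻⁴; sum Δρ/ρ₀ = -1.0984 × 10⁻³.
Δρ/ρ₀ < 0, so Δρ < 0: deeper water is lighter → statically unstable; the column would overturn.

unstable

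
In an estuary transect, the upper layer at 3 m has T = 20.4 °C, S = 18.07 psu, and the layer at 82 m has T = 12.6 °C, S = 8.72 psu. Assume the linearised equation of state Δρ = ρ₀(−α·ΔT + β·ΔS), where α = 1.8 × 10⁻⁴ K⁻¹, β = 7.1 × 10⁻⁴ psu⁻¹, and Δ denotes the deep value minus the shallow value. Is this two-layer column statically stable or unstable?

unstable

ΔT = 12.6 − 20.4 = -7.8 K and ΔS = 8.72 − 18.07 = -9.35 psu (deep − shallow).
−αΔT = 1.404 × 10⁻³; βΔS = -6.6385 × 10⁻³; sum Δρ/ρ₀ = -5.2345 × 10⁻³.
Δρ/ρ₀ < 0, so Δρ < 0: deeper water is lighter → statically unstable; the column would overturn.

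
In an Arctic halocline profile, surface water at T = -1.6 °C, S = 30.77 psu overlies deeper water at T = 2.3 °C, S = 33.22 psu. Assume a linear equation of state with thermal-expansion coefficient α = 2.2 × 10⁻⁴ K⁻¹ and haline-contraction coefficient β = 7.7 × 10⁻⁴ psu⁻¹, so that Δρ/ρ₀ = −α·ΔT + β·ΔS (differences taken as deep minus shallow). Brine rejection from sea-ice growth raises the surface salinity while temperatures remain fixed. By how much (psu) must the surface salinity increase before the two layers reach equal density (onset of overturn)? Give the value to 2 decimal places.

Neutral buoyancy requires −α(T_deep − T_surf) + β(S_deep − S_surf′) = 0.
S_surf′ = S_deep − (α/β)·ΔT = 33.22 − (2.2 × 10⁻⁴/7.7 × 10⁻⁴)·(+3.9) = 32.1057 psu.
Increase required: 32.1057 − 30.77 = 1.3357 psu.

1.34 psu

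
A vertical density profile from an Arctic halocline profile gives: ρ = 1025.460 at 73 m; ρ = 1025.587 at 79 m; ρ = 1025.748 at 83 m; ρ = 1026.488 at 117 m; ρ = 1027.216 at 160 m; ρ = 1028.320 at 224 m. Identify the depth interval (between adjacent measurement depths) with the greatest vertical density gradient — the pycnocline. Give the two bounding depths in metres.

Compute the density gradient over each adjacent pair:
  73–79 m: Δρ/Δz = 0.127/6 = 0.021 kg m⁻⁴
  79–83 m: Δρ/Δz = 0.161/4 = 0.040 kg m⁻⁴
  83–117 m: Δρ/Δz = 0.740/34 = 0.022 kg m⁻⁴
  117–160 m: Δρ/Δz = 0.728/43 = 0.017 kg m⁻⁴
  160–224 m: Δρ/Δz = 1.104/64 = 0.017 kg m⁻⁴
The largest gradient is in the 79–83 m interval — the pycnocline.

79–83 m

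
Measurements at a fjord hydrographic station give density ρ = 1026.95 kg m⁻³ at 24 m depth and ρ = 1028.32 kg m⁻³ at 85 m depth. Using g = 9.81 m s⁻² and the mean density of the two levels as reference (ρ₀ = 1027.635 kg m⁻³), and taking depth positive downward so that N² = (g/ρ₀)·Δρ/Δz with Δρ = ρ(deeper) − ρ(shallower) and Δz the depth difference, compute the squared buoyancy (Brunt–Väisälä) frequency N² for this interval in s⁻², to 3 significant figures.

2.14 × 10⁻⁴ s⁻²

Δρ = 1028.32 − 1026.95 = 1.37 kg m⁻³ over Δz = 85 − 24 = 61 m.
N² = (9.81/1027.635) × (1.37/61) = 2.1440 × 10⁻⁴ s⁻² ≈ 2.14 × 10⁻⁴ s⁻².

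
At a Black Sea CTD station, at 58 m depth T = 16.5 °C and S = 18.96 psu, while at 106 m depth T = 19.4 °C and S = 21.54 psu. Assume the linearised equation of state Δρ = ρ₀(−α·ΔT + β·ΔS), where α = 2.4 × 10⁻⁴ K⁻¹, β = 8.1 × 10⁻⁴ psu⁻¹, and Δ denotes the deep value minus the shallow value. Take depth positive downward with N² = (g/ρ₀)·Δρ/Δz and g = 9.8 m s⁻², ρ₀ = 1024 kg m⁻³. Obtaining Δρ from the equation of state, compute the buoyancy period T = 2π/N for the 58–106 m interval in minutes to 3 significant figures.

ΔT = +2.9 K, ΔS = +2.58 psu (deep − shallow).
Δρ/ρ₀ = −αΔT + βΔS = -6.96 × 10⁻⁴ + 2.0898 × 10⁻³ = 1.3938 × 10⁻³, so Δρ ≈ 1.427 kg m⁻³.
N² = (g/ρ₀)·Δρ/Δz = g·(Δρ/ρ₀)/Δz = 9.8 × 1.3938 × 10⁻³ / 48 = 2.8457 × 10⁻⁴ s⁻².
N = √(2.8457 × 10⁻⁴) = 0.016869 rad s⁻¹ → T = 2π/N = 372.47 s = 6.2078 min ≈ 6.21 min.

6.21 min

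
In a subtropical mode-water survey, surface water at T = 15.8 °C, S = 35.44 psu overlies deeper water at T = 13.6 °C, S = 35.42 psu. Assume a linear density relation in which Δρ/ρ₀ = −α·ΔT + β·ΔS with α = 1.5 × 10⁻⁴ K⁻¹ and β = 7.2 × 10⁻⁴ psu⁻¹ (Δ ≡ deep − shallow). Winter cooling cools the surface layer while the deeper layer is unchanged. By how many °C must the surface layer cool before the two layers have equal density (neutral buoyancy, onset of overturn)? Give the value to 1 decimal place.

2.1 °C

Neutral buoyancy requires Δρ = 0, i.e. −α(T_deep − T_surf′) + β(S_deep − S_surf) = 0.
T_surf′ = T_deep − (β/α)·ΔS = 13.6 − (7.2 × 10⁻⁴/1.5 × 10⁻⁴)·(-0.02) = 13.696 °C.
Cooling required: 15.8 − (13.696) = 2.104 °C.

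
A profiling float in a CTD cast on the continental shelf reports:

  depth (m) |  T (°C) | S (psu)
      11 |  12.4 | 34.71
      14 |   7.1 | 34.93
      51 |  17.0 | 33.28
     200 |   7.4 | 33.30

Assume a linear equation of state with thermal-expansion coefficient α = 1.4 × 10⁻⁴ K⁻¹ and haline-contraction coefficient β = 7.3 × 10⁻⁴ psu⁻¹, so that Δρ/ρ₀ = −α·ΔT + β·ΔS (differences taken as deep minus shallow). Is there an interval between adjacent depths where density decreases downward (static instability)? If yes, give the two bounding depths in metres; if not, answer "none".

Evaluate Δρ/ρ₀ = −αΔT + βΔS across each adjacent pair:
  11–14 m: −αΔT+βΔS = −(1.4 × 10⁻⁴)(-5.3)+(7.3 × 10⁻⁴)(+0.22) = 9.0 × 10⁻⁴ → stable
  14–51 m: −αΔT+βΔS = −(1.4 × 10⁻⁴)(+9.9)+(7.3 × 10⁻⁴)(-1.65) = -2.6 × 10⁻³ → UNSTABLE
  51–200 m: −αΔT+βΔS = −(1.4 × 10⁻⁴)(-9.6)+(7.3 × 10⁻⁴)(+0.02) = 1.4 × 10⁻³ → stable
The 14–51 m interval has Δρ < 0: lighter water underlies denser water.

14–51 m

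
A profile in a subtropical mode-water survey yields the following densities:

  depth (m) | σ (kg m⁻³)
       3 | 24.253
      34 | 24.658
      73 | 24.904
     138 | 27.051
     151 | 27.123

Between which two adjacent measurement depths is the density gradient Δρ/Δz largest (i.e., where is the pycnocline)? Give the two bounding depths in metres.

Compute the density gradient over each adjacent pair:
  3–34 m: Δρ/Δz = 0.405/31 = 0.013 kg m⁻⁴
  34–73 m: Δρ/Δz = 0.246/39 = 6.3 × 10⁻³ kg m⁻⁴
  73–138 m: Δρ/Δz = 2.147/65 = 0.033 kg m⁻⁴
  138–151 m: Δρ/Δz = 0.072/13 = 5.5 × 10⁻³ kg m⁻⁴
The largest gradient is in the 73–138 m interval — the pycnocline.

73–138 m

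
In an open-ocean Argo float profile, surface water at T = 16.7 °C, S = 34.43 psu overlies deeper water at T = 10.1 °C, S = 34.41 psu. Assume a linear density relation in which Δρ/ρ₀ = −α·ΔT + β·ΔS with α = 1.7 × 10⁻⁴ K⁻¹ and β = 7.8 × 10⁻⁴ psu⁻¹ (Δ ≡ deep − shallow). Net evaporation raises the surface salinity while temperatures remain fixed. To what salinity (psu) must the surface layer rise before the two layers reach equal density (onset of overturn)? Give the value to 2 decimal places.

35.85 psu

Neutral buoyancy requires −α(T_deep − T_surf) + β(S_deep − S_surf′) = 0.
S_surf′ = S_deep − (α/β)·ΔT = 34.41 − (1.7 × 10⁻⁴/7.8 × 10⁻⁴)·(-6.6) = 35.8485 psu.
Increase required: 35.8485 − 34.43 = 1.4185 psu.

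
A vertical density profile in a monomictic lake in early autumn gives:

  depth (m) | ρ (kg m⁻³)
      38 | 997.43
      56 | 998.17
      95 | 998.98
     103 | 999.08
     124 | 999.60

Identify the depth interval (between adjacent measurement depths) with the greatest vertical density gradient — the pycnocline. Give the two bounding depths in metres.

Compute the density gradient over each adjacent pair:
  38–56 m: Δρ/Δz = 0.74/18 = 0.041 kg m⁻⁴
  56–95 m: Δρ/Δz = 0.81/39 = 0.021 kg m⁻⁴
  95–103 m: Δρ/Δz = 0.10/8 = 0.013 kg m⁻⁴
  103–124 m: Δρ/Δz = 0.52/21 = 0.025 kg m⁻⁴
The largest gradient is in the 38–56 m interval — the pycnocline.

38–56 m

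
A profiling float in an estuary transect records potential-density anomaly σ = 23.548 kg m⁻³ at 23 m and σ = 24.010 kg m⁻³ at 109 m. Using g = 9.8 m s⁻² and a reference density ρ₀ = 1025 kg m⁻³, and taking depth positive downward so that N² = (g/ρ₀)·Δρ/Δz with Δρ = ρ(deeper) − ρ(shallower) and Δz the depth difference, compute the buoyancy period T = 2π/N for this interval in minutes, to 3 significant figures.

14.6 min

Δρ = 1024.010 − 1023.548 = 0.462 kg m⁻³ over Δz = 109 − 23 = 86 m.
N² = (9.8/1025) × (0.462/86) = 5.1362 × 10⁻⁵ s⁻².
N = √(5.1362 × 10⁻⁵) = 7.1667 × 10⁻³ rad s⁻¹, so T = 2π/N = 876.72 s = 14.612 min ≈ 14.6 min.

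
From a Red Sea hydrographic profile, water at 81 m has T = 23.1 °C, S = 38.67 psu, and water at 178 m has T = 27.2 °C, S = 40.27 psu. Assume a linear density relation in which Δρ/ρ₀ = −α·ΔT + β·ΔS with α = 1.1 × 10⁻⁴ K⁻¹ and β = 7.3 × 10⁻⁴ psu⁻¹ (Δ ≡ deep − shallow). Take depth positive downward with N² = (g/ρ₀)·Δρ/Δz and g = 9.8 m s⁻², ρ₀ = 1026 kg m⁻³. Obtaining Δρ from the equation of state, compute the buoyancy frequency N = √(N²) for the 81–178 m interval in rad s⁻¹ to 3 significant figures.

8.51 × 10⁻³ rad s⁻¹

ΔT = +4.1 K, ΔS = +1.60 psu (deep − shallow).
Δρ/ρ₀ = −αΔT + βΔS = -4.51 × 10⁻⁴ + 1.168 × 10⁻³ = 7.17 × 10⁻⁴, so Δρ ≈ 0.7356 kg m⁻³.
N² = (g/ρ₀)·Δρ/Δz = g·(Δρ/ρ₀)/Δz = 9.8 × 7.17 × 10⁻⁴ / 97 = 7.2439 × 10⁻⁵ s⁻².
N = √(7.2439 × 10⁻⁵) = 8.5111 × 10⁻³ rad s⁻¹ ≈ 8.51 × 10⁻³ rad s⁻¹.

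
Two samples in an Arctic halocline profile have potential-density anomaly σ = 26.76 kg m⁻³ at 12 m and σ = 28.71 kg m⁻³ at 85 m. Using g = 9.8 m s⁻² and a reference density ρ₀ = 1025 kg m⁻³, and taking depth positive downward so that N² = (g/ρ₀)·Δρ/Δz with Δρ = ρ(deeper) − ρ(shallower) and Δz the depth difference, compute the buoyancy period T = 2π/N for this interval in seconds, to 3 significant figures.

Δρ = 1028.71 − 1026.76 = 1.95 kg m⁻³ over Δz = 85 − 12 = 73 m.
N² = (9.8/1025) × (1.95/73) = 2.5540 × 10⁻⁴ s⁻².
N = √(2.5540 × 10⁻⁴) = 0.015981 rad s⁻¹, so T = 2π/N = 393.17 s ≈ 393 s.

393 s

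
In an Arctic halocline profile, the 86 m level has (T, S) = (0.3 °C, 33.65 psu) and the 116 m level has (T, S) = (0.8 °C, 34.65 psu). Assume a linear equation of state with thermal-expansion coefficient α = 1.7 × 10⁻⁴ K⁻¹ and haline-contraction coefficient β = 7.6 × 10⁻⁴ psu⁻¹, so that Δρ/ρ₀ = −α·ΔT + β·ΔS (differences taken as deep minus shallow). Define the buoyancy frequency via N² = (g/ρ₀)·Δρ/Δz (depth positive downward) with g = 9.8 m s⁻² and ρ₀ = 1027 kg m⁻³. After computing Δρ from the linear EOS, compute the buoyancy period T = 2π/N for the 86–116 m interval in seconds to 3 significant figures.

ΔT = +0.5 K, ΔS = +1.00 psu (deep − shallow).
Δρ/ρ₀ = −αΔT + βΔS = -8.50 × 10⁻⁵ + 7.60 × 10⁻⁴ = 6.75 × 10⁻⁴, so Δρ ≈ 0.6932 kg m⁻³.
N² = (g/ρ₀)·Δρ/Δz = g·(Δρ/ρ₀)/Δz = 9.8 × 6.75 × 10⁻⁴ / 30 = 2.2050 × 10⁻⁴ s⁻².
N = √(2.2050 × 10⁻⁴) = 0.014849 rad s⁻¹ → T = 2π/N = 423.14 s ≈ 423 s.

423 s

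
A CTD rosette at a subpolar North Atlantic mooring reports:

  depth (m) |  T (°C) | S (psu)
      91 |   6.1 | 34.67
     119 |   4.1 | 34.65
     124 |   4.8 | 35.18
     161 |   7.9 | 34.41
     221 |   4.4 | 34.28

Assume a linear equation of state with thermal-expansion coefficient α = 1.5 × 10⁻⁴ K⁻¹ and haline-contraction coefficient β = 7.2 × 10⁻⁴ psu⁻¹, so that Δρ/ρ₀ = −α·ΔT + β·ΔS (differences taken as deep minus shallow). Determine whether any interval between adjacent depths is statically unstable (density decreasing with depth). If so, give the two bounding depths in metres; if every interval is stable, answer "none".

124–161 m

Evaluate Δρ/ρ₀ = −αΔT + βΔS across each adjacent pair:
  91–119 m: −αΔT+βΔS = −(1.5 × 10⁻⁴)(-2.0)+(7.2 × 10⁻⁴)(-0.02) = 2.9 × 10⁻⁴ → stable
  119–124 m: −αΔT+βΔS = −(1.5 × 10⁻⁴)(+0.7)+(7.2 × 10⁻⁴)(+0.53) = 2.8 × 10⁻⁴ → stable
  124–161 m: −αΔT+βΔS = −(1.5 × 10⁻⁴)(+3.1)+(7.2 × 10⁻⁴)(-0.77) = -1.0 × 10⁻³ → UNSTABLE
  161–221 m: −αΔT+βΔS = −(1.5 × 10⁻⁴)(-3.5)+(7.2 × 10⁻⁴)(-0.13) = 4.3 × 10⁻⁴ → stable
The 124–161 m interval has Δρ < 0: lighter water underlies denser water.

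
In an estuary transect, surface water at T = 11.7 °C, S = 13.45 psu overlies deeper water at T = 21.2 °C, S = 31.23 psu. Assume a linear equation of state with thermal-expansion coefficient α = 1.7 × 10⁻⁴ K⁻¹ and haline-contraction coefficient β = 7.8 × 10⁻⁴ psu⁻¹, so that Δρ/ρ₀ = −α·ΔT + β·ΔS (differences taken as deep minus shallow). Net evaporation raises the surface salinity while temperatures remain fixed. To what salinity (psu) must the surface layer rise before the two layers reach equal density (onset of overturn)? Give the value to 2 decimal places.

29.16 psu

Neutral buoyancy requires −α(T_deep − T_surf) + β(S_deep − S_surf′) = 0.
S_surf′ = S_deep − (α/β)·ΔT = 31.23 − (1.7 × 10⁻⁴/7.8 × 10⁻⁴)·(+9.5) = 29.1595 psu.
Increase required: 29.1595 − 13.45 = 15.7095 psu.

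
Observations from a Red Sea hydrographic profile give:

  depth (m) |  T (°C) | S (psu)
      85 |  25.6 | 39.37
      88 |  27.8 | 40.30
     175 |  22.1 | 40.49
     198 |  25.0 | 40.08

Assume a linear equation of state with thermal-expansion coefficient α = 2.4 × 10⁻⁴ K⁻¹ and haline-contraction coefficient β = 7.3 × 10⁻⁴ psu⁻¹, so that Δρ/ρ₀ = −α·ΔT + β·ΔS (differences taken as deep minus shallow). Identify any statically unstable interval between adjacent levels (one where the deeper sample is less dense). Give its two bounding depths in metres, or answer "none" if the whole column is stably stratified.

Evaluate Δρ/ρ₀ = −αΔT + βΔS across each adjacent pair:
  85–88 m: −αΔT+βΔS = −(2.4 × 10⁻⁴)(+2.2)+(7.3 × 10⁻⁴)(+0.93) = 1.5 × 10⁻⁴ → stable
  88–175 m: −αΔT+βΔS = −(2.4 × 10⁻⁴)(-5.7)+(7.3 × 10⁻⁴)(+0.19) = 1.5 × 10⁻³ → stable
  175–198 m: −αΔT+βΔS = −(2.4 × 10⁻⁴)(+2.9)+(7.3 × 10⁻⁴)(-0.41) = -1.0 × 10⁻³ → UNSTABLE
The 175–198 m interval has Δρ < 0: lighter water underlies denser water.

175–198 m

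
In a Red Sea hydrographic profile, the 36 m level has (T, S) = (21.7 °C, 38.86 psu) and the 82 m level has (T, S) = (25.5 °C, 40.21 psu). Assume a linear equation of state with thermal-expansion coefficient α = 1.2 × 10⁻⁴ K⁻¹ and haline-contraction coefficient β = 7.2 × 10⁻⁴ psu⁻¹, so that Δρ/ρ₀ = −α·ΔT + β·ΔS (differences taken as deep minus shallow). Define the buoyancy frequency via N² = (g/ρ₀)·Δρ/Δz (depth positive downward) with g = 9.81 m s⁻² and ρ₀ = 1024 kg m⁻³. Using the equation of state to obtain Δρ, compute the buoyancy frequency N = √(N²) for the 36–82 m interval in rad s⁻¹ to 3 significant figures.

ΔT = +3.8 K, ΔS = +1.35 psu (deep − shallow).
Δρ/ρ₀ = −αΔT + βΔS = -4.56 × 10⁻⁴ + 9.72 × 10⁻⁴ = 5.16 × 10⁻⁴, so Δρ ≈ 0.5284 kg m⁻³.
N² = (g/ρ₀)·Δρ/Δz = g·(Δρ/ρ₀)/Δz = 9.81 × 5.16 × 10⁻⁴ / 46 = 1.1004 × 10⁻⁴ s⁻².
N = √(1.1004 × 10⁻⁴) = 0.010490 rad s⁻¹ ≈ 0.0105 rad s⁻¹.

0.0105 rad s⁻¹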